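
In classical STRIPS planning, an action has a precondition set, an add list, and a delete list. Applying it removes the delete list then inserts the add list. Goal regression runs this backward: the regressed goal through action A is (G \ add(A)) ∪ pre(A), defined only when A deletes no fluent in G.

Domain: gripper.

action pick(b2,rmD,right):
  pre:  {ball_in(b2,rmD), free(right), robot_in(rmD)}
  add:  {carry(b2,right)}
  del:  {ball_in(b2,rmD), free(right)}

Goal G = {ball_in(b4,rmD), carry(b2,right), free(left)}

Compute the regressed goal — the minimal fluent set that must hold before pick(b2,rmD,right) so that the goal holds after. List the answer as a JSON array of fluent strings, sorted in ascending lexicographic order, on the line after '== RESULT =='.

Regress:
  G ∩ del = {}  (empty — regression defined)
  G \ add = {ball_in(b4,rmD), carry(b2,right), free(left)} \ {carry(b2,right)} = {ball_in(b4,rmD), free(left)}
  ∪ pre   = {ball_in(b4,rmD), free(left)} ∪ {ball_in(b2,rmD), free(right), robot_in(rmD)}
          = {ball_in(b2,rmD), ball_in(b4,rmD), free(left), free(right), robot_in(rmD)}

== RESULT ==
["ball_in(b2,rmD)", "ball_in(b4,rmD)", "free(left)", "free(right)", "robot_in(rmD)"]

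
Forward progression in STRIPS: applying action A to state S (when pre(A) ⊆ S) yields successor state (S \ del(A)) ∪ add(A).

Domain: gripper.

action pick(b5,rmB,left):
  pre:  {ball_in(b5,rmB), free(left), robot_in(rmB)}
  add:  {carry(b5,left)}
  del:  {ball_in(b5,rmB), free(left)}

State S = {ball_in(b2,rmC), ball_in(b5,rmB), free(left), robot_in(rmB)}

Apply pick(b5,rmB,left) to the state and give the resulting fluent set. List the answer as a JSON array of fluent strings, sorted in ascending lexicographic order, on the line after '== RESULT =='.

Compute (S \ del) ∪ add:
  pre ⊆ S: {ball_in(b5,rmB), free(left), robot_in(rmB)} ⊆ S  — applicable
  S \ del = {ball_in(b2,rmC), robot_in(rmB)}
  ∪ add   = {ball_in(b2,rmC), carry(b5,left), robot_in(rmB)}

== RESULT ==
["ball_in(b2,rmC)", "carry(b5,left)", "robot_in(rmB)"]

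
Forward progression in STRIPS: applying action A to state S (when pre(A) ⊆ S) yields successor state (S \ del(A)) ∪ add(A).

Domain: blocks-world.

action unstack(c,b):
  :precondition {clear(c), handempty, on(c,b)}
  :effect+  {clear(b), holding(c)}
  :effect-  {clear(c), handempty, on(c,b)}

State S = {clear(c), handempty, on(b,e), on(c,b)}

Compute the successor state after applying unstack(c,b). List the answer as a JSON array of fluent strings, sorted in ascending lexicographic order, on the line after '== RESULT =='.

Compute (S \ del) ∪ add:
  pre ⊆ S: {clear(c), handempty, on(c,b)} ⊆ S  — applicable
  S \ del = {on(b,e)}
  ∪ add   = {clear(b), holding(c), on(b,e)}

== RESULT ==
["clear(b)", "holding(c)", "on(b,e)"]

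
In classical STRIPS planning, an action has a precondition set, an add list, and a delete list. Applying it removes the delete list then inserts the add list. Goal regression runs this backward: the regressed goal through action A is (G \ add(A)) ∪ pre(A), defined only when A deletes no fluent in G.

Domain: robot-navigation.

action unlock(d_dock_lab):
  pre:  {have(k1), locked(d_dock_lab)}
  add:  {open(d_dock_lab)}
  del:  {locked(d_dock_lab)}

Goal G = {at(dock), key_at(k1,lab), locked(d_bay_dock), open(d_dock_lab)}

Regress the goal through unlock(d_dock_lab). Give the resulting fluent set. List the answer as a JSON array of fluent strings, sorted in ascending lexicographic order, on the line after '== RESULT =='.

Compute (G \ add) ∪ pre:
  G ∩ del = {}  (empty — regression defined)
  G \ add = {at(dock), key_at(k1,lab), locked(d_bay_dock), open(d_dock_lab)} \ {open(d_dock_lab)} = {at(dock), key_at(k1,lab), locked(d_bay_dock)}
  ∪ pre   = {at(dock), key_at(k1,lab), locked(d_bay_dock)} ∪ {have(k1), locked(d_dock_lab)}
          = {at(dock), have(k1), key_at(k1,lab), locked(d_bay_dock), locked(d_dock_lab)}

== RESULT ==
["at(dock)", "have(k1)", "key_at(k1,lab)", "locked(d_bay_dock)", "locked(d_dock_lab)"]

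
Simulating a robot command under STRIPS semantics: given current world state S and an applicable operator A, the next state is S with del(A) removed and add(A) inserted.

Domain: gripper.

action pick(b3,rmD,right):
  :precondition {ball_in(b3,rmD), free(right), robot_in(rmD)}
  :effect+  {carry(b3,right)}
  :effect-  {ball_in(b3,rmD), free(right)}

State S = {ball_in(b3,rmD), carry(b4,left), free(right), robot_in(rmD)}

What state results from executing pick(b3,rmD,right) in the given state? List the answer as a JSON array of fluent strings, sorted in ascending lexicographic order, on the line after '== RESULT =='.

Compute (S \ del) ∪ add:
  pre ⊆ S: {ball_in(b3,rmD), free(right), robot_in(rmD)} ⊆ S  — applicable
  S \ del = {carry(b4,left), robot_in(rmD)}
  ∪ add   = {carry(b3,right), carry(b4,left), robot_in(rmD)}

== RESULT ==
["carry(b3,right)", "carry(b4,left)", "robot_in(rmD)"]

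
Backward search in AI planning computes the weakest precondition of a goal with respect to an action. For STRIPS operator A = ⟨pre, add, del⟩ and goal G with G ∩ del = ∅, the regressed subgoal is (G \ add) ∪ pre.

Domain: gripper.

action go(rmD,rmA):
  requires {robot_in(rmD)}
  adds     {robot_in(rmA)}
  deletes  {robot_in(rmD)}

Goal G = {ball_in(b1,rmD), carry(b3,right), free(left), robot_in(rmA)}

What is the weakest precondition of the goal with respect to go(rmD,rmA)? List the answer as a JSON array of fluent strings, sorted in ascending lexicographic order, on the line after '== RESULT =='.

Compute (G \ add) ∪ pre:
  G ∩ del = {}  (empty — regression defined)
  G \ add = {ball_in(b1,rmD), carry(b3,right), free(left), robot_in(rmA)} \ {robot_in(rmA)} = {ball_in(b1,rmD), carry(b3,right), free(left)}
  ∪ pre   = {ball_in(b1,rmD), carry(b3,right), free(left)} ∪ {robot_in(rmD)}
          = {ball_in(b1,rmD), carry(b3,right), free(left), robot_in(rmD)}

== RESULT ==
["ball_in(b1,rmD)", "carry(b3,right)", "free(left)", "robot_in(rmD)"]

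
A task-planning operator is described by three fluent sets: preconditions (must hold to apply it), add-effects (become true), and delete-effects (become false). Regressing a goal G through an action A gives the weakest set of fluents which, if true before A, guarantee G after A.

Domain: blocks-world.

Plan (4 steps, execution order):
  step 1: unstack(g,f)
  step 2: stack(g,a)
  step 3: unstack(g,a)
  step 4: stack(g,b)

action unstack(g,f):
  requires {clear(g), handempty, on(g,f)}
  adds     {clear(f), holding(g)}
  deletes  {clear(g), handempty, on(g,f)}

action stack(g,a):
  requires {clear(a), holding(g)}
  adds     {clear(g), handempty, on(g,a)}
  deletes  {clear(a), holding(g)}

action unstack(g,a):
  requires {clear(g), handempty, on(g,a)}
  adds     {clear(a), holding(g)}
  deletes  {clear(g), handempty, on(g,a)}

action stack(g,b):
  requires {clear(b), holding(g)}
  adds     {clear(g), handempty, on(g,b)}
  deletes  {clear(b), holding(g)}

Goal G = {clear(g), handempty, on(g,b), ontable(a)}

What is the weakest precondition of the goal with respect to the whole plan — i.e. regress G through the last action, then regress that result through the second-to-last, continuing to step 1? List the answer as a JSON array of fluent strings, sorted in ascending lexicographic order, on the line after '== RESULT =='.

Work backward from the goal:
  through step 4 (stack(g,b)): drop {clear(g), handempty, on(g,b)}, keep {ontable(a)}, require {clear(b), holding(g)}
    → {clear(b), holding(g), ontable(a)}
  through step 3 (unstack(g,a)): drop {holding(g)}, keep {clear(b), ontable(a)}, require {clear(g), handempty, on(g,a)}
    → {clear(b), clear(g), handempty, on(g,a), ontable(a)}
  through step 2 (stack(g,a)): drop {clear(g), handempty, on(g,a)}, keep {clear(b), ontable(a)}, require {clear(a), holding(g)}
    → {clear(a), clear(b), holding(g), ontable(a)}
  through step 1 (unstack(g,f)): drop {holding(g)}, keep {clear(a), clear(b), ontable(a)}, require {clear(g), handempty, on(g,f)}
    → {clear(a), clear(b), clear(g), handempty, on(g,f), ontable(a)}

== RESULT ==
["clear(a)", "clear(b)", "clear(g)", "handempty", "on(g,f)", "ontable(a)"]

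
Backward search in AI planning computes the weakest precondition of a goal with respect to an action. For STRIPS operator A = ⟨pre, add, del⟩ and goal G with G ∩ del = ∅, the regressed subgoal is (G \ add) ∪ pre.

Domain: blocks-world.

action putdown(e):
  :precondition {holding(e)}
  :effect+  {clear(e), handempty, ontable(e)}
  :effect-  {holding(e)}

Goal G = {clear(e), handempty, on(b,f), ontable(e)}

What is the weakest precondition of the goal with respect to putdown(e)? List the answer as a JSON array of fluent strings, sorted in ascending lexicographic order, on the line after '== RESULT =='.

Regress:
  G ∩ del = {}  (empty — regression defined)
  G \ add = {clear(e), handempty, on(b,f), ontable(e)} \ {clear(e), handempty, ontable(e)} = {on(b,f)}
  ∪ pre   = {on(b,f)} ∪ {holding(e)}
          = {holding(e), on(b,f)}

== RESULT ==
["holding(e)", "on(b,f)"]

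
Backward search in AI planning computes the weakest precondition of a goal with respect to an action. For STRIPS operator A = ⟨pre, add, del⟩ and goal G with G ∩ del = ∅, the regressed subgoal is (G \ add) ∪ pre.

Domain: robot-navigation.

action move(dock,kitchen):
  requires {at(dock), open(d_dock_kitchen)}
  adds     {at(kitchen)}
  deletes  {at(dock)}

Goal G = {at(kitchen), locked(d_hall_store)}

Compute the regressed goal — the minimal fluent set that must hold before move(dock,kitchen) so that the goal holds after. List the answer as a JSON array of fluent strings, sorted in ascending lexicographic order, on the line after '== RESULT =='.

Compute (G \ add) ∪ pre:
  G ∩ del = {}  (empty — regression defined)
  G \ add = {at(kitchen), locked(d_hall_store)} \ {at(kitchen)} = {locked(d_hall_store)}
  ∪ pre   = {locked(d_hall_store)} ∪ {at(dock), open(d_dock_kitchen)}
          = {at(dock), locked(d_hall_store), open(d_dock_kitchen)}

== RESULT ==
["at(dock)", "locked(d_hall_store)", "open(d_dock_kitchen)"]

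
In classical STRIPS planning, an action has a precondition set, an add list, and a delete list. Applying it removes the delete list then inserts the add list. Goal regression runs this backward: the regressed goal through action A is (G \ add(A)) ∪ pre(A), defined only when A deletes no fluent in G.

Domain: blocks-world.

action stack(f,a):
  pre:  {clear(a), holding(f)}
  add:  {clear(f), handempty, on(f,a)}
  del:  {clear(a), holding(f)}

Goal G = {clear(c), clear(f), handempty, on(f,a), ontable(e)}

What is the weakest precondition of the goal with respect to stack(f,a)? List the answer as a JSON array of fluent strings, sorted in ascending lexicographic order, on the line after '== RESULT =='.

Compute (G \ add) ∪ pre:
  G ∩ del = {}  (empty — regression defined)
  G \ add = {clear(c), clear(f), handempty, on(f,a), ontable(e)} \ {clear(f), handempty, on(f,a)} = {clear(c), ontable(e)}
  ∪ pre   = {clear(c), ontable(e)} ∪ {clear(a), holding(f)}
          = {clear(a), clear(c), holding(f), ontable(e)}

== RESULT ==
["clear(a)", "clear(c)", "holding(f)", "ontable(e)"]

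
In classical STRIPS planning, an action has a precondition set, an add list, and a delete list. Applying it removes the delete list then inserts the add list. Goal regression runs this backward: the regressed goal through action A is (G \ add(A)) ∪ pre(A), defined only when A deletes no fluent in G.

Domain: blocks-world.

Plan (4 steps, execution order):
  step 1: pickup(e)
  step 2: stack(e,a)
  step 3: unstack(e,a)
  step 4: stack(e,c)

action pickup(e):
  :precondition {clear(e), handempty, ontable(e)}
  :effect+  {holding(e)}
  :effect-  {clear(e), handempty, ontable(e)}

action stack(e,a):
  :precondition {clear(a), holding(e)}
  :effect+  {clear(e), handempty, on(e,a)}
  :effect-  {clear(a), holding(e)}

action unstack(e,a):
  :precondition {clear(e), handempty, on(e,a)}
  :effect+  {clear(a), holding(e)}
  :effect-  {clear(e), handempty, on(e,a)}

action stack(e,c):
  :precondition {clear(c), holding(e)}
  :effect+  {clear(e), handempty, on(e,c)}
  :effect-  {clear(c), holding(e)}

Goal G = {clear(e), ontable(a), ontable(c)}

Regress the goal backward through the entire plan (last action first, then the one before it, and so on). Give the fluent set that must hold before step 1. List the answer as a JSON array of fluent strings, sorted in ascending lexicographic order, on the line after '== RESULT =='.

Work backward from the goal:
  through step 4 (stack(e,c)): drop {clear(e)}, keep {ontable(a), ontable(c)}, require {clear(c), holding(e)}
    → {clear(c), holding(e), ontable(a), ontable(c)}
  through step 3 (unstack(e,a)): drop {holding(e)}, keep {clear(c), ontable(a), ontable(c)}, require {clear(e), handempty, on(e,a)}
    → {clear(c), clear(e), handempty, on(e,a), ontable(a), ontable(c)}
  through step 2 (stack(e,a)): drop {clear(e), handempty, on(e,a)}, keep {clear(c), ontable(a), ontable(c)}, require {clear(a), holding(e)}
    → {clear(a), clear(c), holding(e), ontable(a), ontable(c)}
  through step 1 (pickup(e)): drop {holding(e)}, keep {clear(a), clear(c), ontable(a), ontable(c)}, require {clear(e), handempty, ontable(e)}
    → {clear(a), clear(c), clear(e), handempty, ontable(a), ontable(c), ontable(e)}

== RESULT ==
["clear(a)", "clear(c)", "clear(e)", "handempty", "ontable(a)", "ontable(c)", "ontable(e)"]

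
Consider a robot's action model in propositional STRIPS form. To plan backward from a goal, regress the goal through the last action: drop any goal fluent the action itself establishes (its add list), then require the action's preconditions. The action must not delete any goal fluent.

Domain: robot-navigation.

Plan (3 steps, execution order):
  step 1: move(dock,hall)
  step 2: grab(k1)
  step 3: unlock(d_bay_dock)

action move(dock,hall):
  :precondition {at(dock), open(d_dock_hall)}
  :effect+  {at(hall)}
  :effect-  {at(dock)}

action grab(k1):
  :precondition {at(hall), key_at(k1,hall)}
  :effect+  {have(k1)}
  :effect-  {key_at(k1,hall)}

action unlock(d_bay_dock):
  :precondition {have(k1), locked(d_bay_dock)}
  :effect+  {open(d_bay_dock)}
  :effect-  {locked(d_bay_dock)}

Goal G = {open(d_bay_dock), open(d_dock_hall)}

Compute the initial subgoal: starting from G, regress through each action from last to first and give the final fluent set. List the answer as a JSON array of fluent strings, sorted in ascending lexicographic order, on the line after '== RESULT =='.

Work backward from the goal:
  through step 3 (unlock(d_bay_dock)): drop {open(d_bay_dock)}, keep {open(d_dock_hall)}, require {have(k1), locked(d_bay_dock)}
    → {have(k1), locked(d_bay_dock), open(d_dock_hall)}
  through step 2 (grab(k1)): drop {have(k1)}, keep {locked(d_bay_dock), open(d_dock_hall)}, require {at(hall), key_at(k1,hall)}
    → {at(hall), key_at(k1,hall), locked(d_bay_dock), open(d_dock_hall)}
  through step 1 (move(dock,hall)): drop {at(hall)}, keep {key_at(k1,hall), locked(d_bay_dock), open(d_dock_hall)}, require {at(dock), open(d_dock_hall)}
    → {at(dock), key_at(k1,hall), locked(d_bay_dock), open(d_dock_hall)}

== RESULT ==
["at(dock)", "key_at(k1,hall)", "locked(d_bay_dock)", "open(d_dock_hall)"]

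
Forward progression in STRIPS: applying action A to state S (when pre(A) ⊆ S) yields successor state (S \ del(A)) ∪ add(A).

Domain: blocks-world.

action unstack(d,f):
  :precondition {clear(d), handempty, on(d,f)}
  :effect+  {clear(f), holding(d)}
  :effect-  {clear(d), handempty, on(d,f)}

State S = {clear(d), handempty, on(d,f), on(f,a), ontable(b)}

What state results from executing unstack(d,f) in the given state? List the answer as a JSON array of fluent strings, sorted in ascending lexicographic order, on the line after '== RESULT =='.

Compute (S \ del) ∪ add:
  pre ⊆ S: {clear(d), handempty, on(d,f)} ⊆ S  — applicable
  S \ del = {on(f,a), ontable(b)}
  ∪ add   = {clear(f), holding(d), on(f,a), ontable(b)}

== RESULT ==
["clear(f)", "holding(d)", "on(f,a)", "ontable(b)"]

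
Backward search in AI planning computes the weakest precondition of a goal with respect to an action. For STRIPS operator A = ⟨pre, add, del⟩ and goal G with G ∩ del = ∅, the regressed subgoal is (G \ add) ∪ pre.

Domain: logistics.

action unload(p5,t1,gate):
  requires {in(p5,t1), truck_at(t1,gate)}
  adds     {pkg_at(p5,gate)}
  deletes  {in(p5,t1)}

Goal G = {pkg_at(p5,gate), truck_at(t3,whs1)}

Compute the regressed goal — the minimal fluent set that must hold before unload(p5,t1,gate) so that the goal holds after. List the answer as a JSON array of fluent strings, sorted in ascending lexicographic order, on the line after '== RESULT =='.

Regress:
  G ∩ del = {}  (empty — regression defined)
  G \ add = {pkg_at(p5,gate), truck_at(t3,whs1)} \ {pkg_at(p5,gate)} = {truck_at(t3,whs1)}
  ∪ pre   = {truck_at(t3,whs1)} ∪ {in(p5,t1), truck_at(t1,gate)}
          = {in(p5,t1), truck_at(t1,gate), truck_at(t3,whs1)}

== RESULT ==
["in(p5,t1)", "truck_at(t1,gate)", "truck_at(t3,whs1)"]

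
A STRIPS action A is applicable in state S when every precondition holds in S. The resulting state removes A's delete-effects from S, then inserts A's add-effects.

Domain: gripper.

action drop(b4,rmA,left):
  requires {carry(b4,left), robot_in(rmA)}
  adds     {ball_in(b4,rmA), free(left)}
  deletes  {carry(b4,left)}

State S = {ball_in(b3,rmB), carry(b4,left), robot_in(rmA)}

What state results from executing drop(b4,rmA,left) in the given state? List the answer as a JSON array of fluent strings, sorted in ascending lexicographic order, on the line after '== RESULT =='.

Compute (S \ del) ∪ add:
  pre ⊆ S: {carry(b4,left), robot_in(rmA)} ⊆ S  — applicable
  S \ del = {ball_in(b3,rmB), robot_in(rmA)}
  ∪ add   = {ball_in(b3,rmB), ball_in(b4,rmA), free(left), robot_in(rmA)}

== RESULT ==
["ball_in(b3,rmB)", "ball_in(b4,rmA)", "free(left)", "robot_in(rmA)"]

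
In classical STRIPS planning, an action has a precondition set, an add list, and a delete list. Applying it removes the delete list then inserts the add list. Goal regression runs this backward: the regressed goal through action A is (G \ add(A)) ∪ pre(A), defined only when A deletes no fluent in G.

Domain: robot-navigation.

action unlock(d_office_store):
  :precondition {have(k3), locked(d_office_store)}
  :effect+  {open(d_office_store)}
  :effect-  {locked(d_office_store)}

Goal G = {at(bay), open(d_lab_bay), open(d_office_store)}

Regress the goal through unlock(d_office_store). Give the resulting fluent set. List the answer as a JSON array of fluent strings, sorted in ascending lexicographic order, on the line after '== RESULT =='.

Regress:
  G ∩ del = {}  (empty — regression defined)
  G \ add = {at(bay), open(d_lab_bay), open(d_office_store)} \ {open(d_office_store)} = {at(bay), open(d_lab_bay)}
  ∪ pre   = {at(bay), open(d_lab_bay)} ∪ {have(k3), locked(d_office_store)}
          = {at(bay), have(k3), locked(d_office_store), open(d_lab_bay)}

== RESULT ==
["at(bay)", "have(k3)", "locked(d_office_store)", "open(d_lab_bay)"]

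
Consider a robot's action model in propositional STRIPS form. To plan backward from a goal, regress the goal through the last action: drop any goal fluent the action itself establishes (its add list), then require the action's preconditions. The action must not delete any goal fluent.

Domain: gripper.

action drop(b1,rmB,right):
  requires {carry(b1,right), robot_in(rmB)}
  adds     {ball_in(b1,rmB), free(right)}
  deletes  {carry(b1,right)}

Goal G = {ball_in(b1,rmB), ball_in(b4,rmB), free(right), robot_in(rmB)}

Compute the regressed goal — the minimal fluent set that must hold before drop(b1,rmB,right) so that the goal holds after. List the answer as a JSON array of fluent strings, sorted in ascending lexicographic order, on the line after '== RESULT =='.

Compute (G \ add) ∪ pre:
  G ∩ del = {}  (empty — regression defined)
  G \ add = {ball_in(b1,rmB), ball_in(b4,rmB), free(right), robot_in(rmB)} \ {ball_in(b1,rmB), free(right)} = {ball_in(b4,rmB), robot_in(rmB)}
  ∪ pre   = {ball_in(b4,rmB), robot_in(rmB)} ∪ {carry(b1,right), robot_in(rmB)}
          = {ball_in(b4,rmB), carry(b1,right), robot_in(rmB)}

== RESULT ==
["ball_in(b4,rmB)", "carry(b1,right)", "robot_in(rmB)"]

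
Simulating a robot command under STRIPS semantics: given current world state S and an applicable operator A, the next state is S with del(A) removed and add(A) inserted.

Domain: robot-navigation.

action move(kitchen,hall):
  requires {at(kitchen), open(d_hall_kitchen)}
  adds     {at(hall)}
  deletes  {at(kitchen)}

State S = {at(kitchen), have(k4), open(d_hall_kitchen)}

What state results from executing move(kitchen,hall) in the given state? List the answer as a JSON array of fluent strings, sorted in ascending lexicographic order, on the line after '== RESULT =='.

Progress:
  pre ⊆ S: {at(kitchen), open(d_hall_kitchen)} ⊆ S  — applicable
  S \ del = {have(k4), open(d_hall_kitchen)}
  ∪ add   = {at(hall), have(k4), open(d_hall_kitchen)}

== RESULT ==
["at(hall)", "have(k4)", "open(d_hall_kitchen)"]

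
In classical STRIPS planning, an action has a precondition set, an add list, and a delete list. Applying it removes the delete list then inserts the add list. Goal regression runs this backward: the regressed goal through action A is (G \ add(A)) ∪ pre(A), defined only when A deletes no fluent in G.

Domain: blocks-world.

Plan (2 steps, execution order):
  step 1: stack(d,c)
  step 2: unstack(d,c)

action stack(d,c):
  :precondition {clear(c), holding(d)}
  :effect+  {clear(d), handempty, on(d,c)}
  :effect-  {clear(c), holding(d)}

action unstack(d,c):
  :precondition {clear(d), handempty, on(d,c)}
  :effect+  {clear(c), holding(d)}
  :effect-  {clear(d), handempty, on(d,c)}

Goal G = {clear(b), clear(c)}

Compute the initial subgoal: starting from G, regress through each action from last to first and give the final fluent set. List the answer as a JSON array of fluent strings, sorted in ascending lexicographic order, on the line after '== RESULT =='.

Regress step by step:
  through step 2 (unstack(d,c)): drop {clear(c)}, keep {clear(b)}, require {clear(d), handempty, on(d,c)}
    → {clear(b), clear(d), handempty, on(d,c)}
  through step 1 (stack(d,c)): drop {clear(d), handempty, on(d,c)}, keep {clear(b)}, require {clear(c), holding(d)}
    → {clear(b), clear(c), holding(d)}

== RESULT ==
["clear(b)", "clear(c)", "holding(d)"]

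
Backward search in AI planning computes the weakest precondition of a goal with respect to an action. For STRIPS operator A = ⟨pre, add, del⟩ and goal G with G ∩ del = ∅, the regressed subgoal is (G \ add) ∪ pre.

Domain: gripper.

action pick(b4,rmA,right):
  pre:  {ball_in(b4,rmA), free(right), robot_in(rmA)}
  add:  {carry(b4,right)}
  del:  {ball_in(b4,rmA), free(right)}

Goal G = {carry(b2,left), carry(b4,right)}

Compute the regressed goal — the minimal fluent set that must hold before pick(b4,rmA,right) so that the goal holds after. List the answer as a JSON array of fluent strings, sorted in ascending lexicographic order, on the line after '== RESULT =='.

Compute (G \ add) ∪ pre:
  G ∩ del = {}  (empty — regression defined)
  G \ add = {carry(b2,left), carry(b4,right)} \ {carry(b4,right)} = {carry(b2,left)}
  ∪ pre   = {carry(b2,left)} ∪ {ball_in(b4,rmA), free(right), robot_in(rmA)}
          = {ball_in(b4,rmA), carry(b2,left), free(right), robot_in(rmA)}

== RESULT ==
["ball_in(b4,rmA)", "carry(b2,left)", "free(right)", "robot_in(rmA)"]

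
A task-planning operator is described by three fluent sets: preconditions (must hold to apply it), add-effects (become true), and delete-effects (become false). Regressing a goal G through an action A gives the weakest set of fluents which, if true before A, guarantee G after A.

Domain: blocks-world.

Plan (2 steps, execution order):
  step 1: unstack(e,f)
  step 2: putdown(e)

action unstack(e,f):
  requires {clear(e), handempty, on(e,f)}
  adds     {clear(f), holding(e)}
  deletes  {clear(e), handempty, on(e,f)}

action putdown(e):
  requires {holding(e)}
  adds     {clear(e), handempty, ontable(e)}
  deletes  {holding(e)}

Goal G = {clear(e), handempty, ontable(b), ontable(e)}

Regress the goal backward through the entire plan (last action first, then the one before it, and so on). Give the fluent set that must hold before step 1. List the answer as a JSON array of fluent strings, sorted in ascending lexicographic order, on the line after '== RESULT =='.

Regress step by step:
  through step 2 (putdown(e)): drop {clear(e), handempty, ontable(e)}, keep {ontable(b)}, require {holding(e)}
    → {holding(e), ontable(b)}
  through step 1 (unstack(e,f)): drop {holding(e)}, keep {ontable(b)}, require {clear(e), handempty, on(e,f)}
    → {clear(e), handempty, on(e,f), ontable(b)}

== RESULT ==
["clear(e)", "handempty", "on(e,f)", "ontable(b)"]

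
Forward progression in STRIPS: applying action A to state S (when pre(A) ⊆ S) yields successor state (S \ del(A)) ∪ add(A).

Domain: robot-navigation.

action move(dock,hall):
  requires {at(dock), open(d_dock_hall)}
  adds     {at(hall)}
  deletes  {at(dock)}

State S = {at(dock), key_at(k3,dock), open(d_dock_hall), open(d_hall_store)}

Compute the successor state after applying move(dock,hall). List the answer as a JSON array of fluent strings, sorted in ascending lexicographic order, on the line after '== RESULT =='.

Compute (S \ del) ∪ add:
  pre ⊆ S: {at(dock), open(d_dock_hall)} ⊆ S  — applicable
  S \ del = {key_at(k3,dock), open(d_dock_hall), open(d_hall_store)}
  ∪ add   = {at(hall), key_at(k3,dock), open(d_dock_hall), open(d_hall_store)}

== RESULT ==
["at(hall)", "key_at(k3,dock)", "open(d_dock_hall)", "open(d_hall_store)"]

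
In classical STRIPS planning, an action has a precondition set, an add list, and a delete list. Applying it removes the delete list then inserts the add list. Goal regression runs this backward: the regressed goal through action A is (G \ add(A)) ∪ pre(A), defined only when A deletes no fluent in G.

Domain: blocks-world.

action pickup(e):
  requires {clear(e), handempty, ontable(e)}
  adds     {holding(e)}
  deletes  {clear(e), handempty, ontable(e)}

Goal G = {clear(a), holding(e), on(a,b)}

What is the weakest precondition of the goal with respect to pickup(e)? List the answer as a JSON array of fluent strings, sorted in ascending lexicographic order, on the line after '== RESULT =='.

Compute (G \ add) ∪ pre:
  G ∩ del = {}  (empty — regression defined)
  G \ add = {clear(a), holding(e), on(a,b)} \ {holding(e)} = {clear(a), on(a,b)}
  ∪ pre   = {clear(a), on(a,b)} ∪ {clear(e), handempty, ontable(e)}
          = {clear(a), clear(e), handempty, on(a,b), ontable(e)}

== RESULT ==
["clear(a)", "clear(e)", "handempty", "on(a,b)", "ontable(e)"]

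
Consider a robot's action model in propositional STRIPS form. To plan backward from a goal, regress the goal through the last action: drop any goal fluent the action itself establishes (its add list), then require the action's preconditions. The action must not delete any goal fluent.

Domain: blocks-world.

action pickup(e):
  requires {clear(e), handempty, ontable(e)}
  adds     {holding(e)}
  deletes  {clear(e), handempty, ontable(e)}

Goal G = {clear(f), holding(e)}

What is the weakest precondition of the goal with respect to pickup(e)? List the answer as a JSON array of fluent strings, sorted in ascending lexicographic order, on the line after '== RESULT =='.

Regress:
  G ∩ del = {}  (empty — regression defined)
  G \ add = {clear(f), holding(e)} \ {holding(e)} = {clear(f)}
  ∪ pre   = {clear(f)} ∪ {clear(e), handempty, ontable(e)}
          = {clear(e), clear(f), handempty, ontable(e)}

== RESULT ==
["clear(e)", "clear(f)", "handempty", "ontable(e)"]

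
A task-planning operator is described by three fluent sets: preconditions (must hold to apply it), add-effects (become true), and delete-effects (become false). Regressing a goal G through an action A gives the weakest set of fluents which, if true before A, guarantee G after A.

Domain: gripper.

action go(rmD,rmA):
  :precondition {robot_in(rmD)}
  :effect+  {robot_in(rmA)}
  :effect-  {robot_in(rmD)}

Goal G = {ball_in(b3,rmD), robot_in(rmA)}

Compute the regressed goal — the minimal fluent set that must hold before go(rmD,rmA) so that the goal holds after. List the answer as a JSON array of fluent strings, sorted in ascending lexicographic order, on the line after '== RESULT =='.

Compute (G \ add) ∪ pre:
  G ∩ del = {}  (empty — regression defined)
  G \ add = {ball_in(b3,rmD), robot_in(rmA)} \ {robot_in(rmA)} = {ball_in(b3,rmD)}
  ∪ pre   = {ball_in(b3,rmD)} ∪ {robot_in(rmD)}
          = {ball_in(b3,rmD), robot_in(rmD)}

== RESULT ==
["ball_in(b3,rmD)", "robot_in(rmD)"]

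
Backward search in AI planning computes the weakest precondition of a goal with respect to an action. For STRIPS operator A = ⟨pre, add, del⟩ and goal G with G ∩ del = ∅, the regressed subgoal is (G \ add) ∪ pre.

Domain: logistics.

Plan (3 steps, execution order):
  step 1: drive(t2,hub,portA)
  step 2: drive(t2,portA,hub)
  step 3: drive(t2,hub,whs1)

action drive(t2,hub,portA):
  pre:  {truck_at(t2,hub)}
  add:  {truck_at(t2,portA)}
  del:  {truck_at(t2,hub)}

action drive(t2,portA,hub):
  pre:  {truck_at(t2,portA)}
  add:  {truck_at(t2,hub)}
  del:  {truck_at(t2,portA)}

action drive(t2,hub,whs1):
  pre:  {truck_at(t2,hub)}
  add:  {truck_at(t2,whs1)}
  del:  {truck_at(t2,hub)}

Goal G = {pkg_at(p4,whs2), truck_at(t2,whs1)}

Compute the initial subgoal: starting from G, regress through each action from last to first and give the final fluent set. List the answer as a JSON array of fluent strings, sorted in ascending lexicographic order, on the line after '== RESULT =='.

Work backward from the goal:
  through step 3 (drive(t2,hub,whs1)): drop {truck_at(t2,whs1)}, keep {pkg_at(p4,whs2)}, require {truck_at(t2,hub)}
    → {pkg_at(p4,whs2), truck_at(t2,hub)}
  through step 2 (drive(t2,portA,hub)): drop {truck_at(t2,hub)}, keep {pkg_at(p4,whs2)}, require {truck_at(t2,portA)}
    → {pkg_at(p4,whs2), truck_at(t2,portA)}
  through step 1 (drive(t2,hub,portA)): drop {truck_at(t2,portA)}, keep {pkg_at(p4,whs2)}, require {truck_at(t2,hub)}
    → {pkg_at(p4,whs2), truck_at(t2,hub)}

== RESULT ==
["pkg_at(p4,whs2)", "truck_at(t2,hub)"]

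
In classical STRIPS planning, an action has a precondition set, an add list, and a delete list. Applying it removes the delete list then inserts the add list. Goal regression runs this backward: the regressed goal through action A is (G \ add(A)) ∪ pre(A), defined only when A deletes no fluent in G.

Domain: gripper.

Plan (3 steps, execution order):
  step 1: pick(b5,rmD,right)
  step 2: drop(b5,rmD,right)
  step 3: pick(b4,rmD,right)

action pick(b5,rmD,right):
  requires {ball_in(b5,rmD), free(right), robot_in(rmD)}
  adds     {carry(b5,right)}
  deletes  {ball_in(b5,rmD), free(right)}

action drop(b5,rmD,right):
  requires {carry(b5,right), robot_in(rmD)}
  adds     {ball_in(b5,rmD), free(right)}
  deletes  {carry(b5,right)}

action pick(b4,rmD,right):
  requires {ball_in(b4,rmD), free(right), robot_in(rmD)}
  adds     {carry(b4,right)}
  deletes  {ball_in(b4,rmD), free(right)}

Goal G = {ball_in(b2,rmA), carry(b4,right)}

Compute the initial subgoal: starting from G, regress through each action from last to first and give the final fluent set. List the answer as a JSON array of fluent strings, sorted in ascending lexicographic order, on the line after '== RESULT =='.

Regress step by step:
  through step 3 (pick(b4,rmD,right)): drop {carry(b4,right)}, keep {ball_in(b2,rmA)}, require {ball_in(b4,rmD), free(right), robot_in(rmD)}
    → {ball_in(b2,rmA), ball_in(b4,rmD), free(right), robot_in(rmD)}
  through step 2 (drop(b5,rmD,right)): drop {free(right)}, keep {ball_in(b2,rmA), ball_in(b4,rmD), robot_in(rmD)}, require {carry(b5,right), robot_in(rmD)}
    → {ball_in(b2,rmA), ball_in(b4,rmD), carry(b5,right), robot_in(rmD)}
  through step 1 (pick(b5,rmD,right)): drop {carry(b5,right)}, keep {ball_in(b2,rmA), ball_in(b4,rmD), robot_in(rmD)}, require {ball_in(b5,rmD), free(right), robot_in(rmD)}
    → {ball_in(b2,rmA), ball_in(b4,rmD), ball_in(b5,rmD), free(right), robot_in(rmD)}

== RESULT ==
["ball_in(b2,rmA)", "ball_in(b4,rmD)", "ball_in(b5,rmD)", "free(right)", "robot_in(rmD)"]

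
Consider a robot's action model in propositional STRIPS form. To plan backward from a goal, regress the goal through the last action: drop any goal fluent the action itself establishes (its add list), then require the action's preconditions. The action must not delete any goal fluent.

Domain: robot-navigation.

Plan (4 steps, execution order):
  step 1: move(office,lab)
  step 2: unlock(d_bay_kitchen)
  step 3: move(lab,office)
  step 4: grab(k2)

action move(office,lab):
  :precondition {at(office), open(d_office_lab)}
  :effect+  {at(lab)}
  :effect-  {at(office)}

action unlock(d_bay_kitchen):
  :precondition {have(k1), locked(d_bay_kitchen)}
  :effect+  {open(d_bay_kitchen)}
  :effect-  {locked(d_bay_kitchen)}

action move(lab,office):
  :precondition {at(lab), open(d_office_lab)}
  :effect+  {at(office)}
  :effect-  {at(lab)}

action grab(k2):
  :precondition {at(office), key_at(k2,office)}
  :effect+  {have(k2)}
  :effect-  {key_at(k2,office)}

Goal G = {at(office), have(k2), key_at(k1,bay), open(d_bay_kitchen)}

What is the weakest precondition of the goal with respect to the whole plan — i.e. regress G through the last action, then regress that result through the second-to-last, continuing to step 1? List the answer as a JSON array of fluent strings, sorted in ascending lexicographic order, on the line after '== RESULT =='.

Work backward from the goal:
  through step 4 (grab(k2)): drop {have(k2)}, keep {at(office), key_at(k1,bay), open(d_bay_kitchen)}, require {at(office), key_at(k2,office)}
    → {at(office), key_at(k1,bay), key_at(k2,office), open(d_bay_kitchen)}
  through step 3 (move(lab,office)): drop {at(office)}, keep {key_at(k1,bay), key_at(k2,office), open(d_bay_kitchen)}, require {at(lab), open(d_office_lab)}
    → {at(lab), key_at(k1,bay), key_at(k2,office), open(d_bay_kitchen), open(d_office_lab)}
  through step 2 (unlock(d_bay_kitchen)): drop {open(d_bay_kitchen)}, keep {at(lab), key_at(k1,bay), key_at(k2,office), open(d_office_lab)}, require {have(k1), locked(d_bay_kitchen)}
    → {at(lab), have(k1), key_at(k1,bay), key_at(k2,office), locked(d_bay_kitchen), open(d_office_lab)}
  through step 1 (move(office,lab)): drop {at(lab)}, keep {have(k1), key_at(k1,bay), key_at(k2,office), locked(d_bay_kitchen), open(d_office_lab)}, require {at(office), open(d_office_lab)}
    → {at(office), have(k1), key_at(k1,bay), key_at(k2,office), locked(d_bay_kitchen), open(d_office_lab)}

== RESULT ==
["at(office)", "have(k1)", "key_at(k1,bay)", "key_at(k2,office)", "locked(d_bay_kitchen)", "open(d_office_lab)"]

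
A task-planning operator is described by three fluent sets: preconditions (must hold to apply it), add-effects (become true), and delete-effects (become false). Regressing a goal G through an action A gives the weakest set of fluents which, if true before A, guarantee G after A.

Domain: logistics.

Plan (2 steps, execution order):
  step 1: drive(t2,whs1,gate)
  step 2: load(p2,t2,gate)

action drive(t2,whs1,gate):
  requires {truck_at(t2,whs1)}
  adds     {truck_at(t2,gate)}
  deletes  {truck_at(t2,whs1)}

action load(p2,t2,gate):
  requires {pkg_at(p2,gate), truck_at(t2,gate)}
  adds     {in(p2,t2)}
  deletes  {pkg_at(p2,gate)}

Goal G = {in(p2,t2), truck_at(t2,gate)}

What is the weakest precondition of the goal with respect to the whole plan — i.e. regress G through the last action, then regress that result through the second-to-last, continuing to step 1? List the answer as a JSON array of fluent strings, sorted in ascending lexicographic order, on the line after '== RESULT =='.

Regress step by step:
  through step 2 (load(p2,t2,gate)): drop {in(p2,t2)}, keep {truck_at(t2,gate)}, require {pkg_at(p2,gate), truck_at(t2,gate)}
    → {pkg_at(p2,gate), truck_at(t2,gate)}
  through step 1 (drive(t2,whs1,gate)): drop {truck_at(t2,gate)}, keep {pkg_at(p2,gate)}, require {truck_at(t2,whs1)}
    → {pkg_at(p2,gate), truck_at(t2,whs1)}

== RESULT ==
["pkg_at(p2,gate)", "truck_at(t2,whs1)"]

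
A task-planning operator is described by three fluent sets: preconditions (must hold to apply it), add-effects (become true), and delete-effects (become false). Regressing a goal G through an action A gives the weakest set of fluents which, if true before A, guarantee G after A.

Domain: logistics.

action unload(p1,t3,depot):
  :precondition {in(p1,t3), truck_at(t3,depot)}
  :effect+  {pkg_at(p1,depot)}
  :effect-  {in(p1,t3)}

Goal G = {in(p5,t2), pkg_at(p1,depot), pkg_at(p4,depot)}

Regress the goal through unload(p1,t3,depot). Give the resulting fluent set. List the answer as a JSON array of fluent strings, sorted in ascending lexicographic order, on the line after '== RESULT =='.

Regress:
  G ∩ del = {}  (empty — regression defined)
  G \ add = {in(p5,t2), pkg_at(p1,depot), pkg_at(p4,depot)} \ {pkg_at(p1,depot)} = {in(p5,t2), pkg_at(p4,depot)}
  ∪ pre   = {in(p5,t2), pkg_at(p4,depot)} ∪ {in(p1,t3), truck_at(t3,depot)}
          = {in(p1,t3), in(p5,t2), pkg_at(p4,depot), truck_at(t3,depot)}

== RESULT ==
["in(p1,t3)", "in(p5,t2)", "pkg_at(p4,depot)", "truck_at(t3,depot)"]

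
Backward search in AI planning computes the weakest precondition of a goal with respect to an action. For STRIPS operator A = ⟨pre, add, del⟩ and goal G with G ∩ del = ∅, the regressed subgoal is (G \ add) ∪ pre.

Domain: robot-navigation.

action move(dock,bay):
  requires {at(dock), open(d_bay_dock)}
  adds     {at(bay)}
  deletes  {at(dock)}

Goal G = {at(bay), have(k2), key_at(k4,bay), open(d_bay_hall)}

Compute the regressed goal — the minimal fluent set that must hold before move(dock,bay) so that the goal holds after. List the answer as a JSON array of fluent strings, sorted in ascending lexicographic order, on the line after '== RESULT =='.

Compute (G \ add) ∪ pre:
  G ∩ del = {}  (empty — regression defined)
  G \ add = {at(bay), have(k2), key_at(k4,bay), open(d_bay_hall)} \ {at(bay)} = {have(k2), key_at(k4,bay), open(d_bay_hall)}
  ∪ pre   = {have(k2), key_at(k4,bay), open(d_bay_hall)} ∪ {at(dock), open(d_bay_dock)}
          = {at(dock), have(k2), key_at(k4,bay), open(d_bay_dock), open(d_bay_hall)}

== RESULT ==
["at(dock)", "have(k2)", "key_at(k4,bay)", "open(d_bay_dock)", "open(d_bay_hall)"]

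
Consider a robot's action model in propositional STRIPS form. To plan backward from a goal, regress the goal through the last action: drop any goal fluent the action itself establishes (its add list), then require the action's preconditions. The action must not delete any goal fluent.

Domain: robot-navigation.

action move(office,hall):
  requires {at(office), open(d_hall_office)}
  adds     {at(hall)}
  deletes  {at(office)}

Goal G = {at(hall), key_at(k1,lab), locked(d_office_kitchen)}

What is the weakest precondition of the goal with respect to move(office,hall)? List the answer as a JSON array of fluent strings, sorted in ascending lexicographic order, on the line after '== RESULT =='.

Compute (G \ add) ∪ pre:
  G ∩ del = {}  (empty — regression defined)
  G \ add = {at(hall), key_at(k1,lab), locked(d_office_kitchen)} \ {at(hall)} = {key_at(k1,lab), locked(d_office_kitchen)}
  ∪ pre   = {key_at(k1,lab), locked(d_office_kitchen)} ∪ {at(office), open(d_hall_office)}
          = {at(office), key_at(k1,lab), locked(d_office_kitchen), open(d_hall_office)}

== RESULT ==
["at(office)", "key_at(k1,lab)", "locked(d_office_kitchen)", "open(d_hall_office)"]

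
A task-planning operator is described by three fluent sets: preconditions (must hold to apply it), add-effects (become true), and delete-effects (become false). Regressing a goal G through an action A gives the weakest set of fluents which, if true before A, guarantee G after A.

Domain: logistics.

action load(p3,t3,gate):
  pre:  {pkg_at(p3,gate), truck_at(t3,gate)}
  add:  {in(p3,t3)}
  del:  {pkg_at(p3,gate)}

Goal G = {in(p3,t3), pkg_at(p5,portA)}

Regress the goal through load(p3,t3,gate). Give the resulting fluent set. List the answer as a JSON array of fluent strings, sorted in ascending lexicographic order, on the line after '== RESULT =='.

Regress:
  G ∩ del = {}  (empty — regression defined)
  G \ add = {in(p3,t3), pkg_at(p5,portA)} \ {in(p3,t3)} = {pkg_at(p5,portA)}
  ∪ pre   = {pkg_at(p5,portA)} ∪ {pkg_at(p3,gate), truck_at(t3,gate)}
          = {pkg_at(p3,gate), pkg_at(p5,portA), truck_at(t3,gate)}

== RESULT ==
["pkg_at(p3,gate)", "pkg_at(p5,portA)", "truck_at(t3,gate)"]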